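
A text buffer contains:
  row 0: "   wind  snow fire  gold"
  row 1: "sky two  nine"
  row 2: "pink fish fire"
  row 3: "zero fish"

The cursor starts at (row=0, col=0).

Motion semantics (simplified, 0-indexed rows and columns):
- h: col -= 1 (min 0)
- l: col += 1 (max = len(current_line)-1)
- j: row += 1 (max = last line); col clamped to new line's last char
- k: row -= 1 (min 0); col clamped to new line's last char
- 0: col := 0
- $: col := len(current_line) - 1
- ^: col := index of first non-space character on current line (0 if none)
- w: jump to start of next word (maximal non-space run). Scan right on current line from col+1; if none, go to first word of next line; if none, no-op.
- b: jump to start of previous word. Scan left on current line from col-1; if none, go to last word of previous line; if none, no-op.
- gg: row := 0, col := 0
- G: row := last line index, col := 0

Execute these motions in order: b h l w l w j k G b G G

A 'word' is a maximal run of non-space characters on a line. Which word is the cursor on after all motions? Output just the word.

After 1 (b): row=0 col=0 char='_'
After 2 (h): row=0 col=0 char='_'
After 3 (l): row=0 col=1 char='_'
After 4 (w): row=0 col=3 char='w'
After 5 (l): row=0 col=4 char='i'
After 6 (w): row=0 col=9 char='s'
After 7 (j): row=1 col=9 char='n'
After 8 (k): row=0 col=9 char='s'
After 9 (G): row=3 col=0 char='z'
After 10 (b): row=2 col=10 char='f'
After 11 (G): row=3 col=0 char='z'
After 12 (G): row=3 col=0 char='z'

Answer: zero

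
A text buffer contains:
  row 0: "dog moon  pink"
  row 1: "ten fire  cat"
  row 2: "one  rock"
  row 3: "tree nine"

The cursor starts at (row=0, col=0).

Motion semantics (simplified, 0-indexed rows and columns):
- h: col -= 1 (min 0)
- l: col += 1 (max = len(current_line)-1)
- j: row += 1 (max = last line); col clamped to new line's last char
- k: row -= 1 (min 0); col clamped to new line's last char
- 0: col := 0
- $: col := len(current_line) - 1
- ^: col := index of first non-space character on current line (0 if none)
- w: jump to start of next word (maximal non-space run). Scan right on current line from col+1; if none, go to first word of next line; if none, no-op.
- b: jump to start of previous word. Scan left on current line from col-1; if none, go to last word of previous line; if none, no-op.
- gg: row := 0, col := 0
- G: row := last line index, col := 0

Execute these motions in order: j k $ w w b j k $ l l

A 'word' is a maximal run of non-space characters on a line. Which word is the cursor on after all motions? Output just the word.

Answer: cat

Derivation:
After 1 (j): row=1 col=0 char='t'
After 2 (k): row=0 col=0 char='d'
After 3 ($): row=0 col=13 char='k'
After 4 (w): row=1 col=0 char='t'
After 5 (w): row=1 col=4 char='f'
After 6 (b): row=1 col=0 char='t'
After 7 (j): row=2 col=0 char='o'
After 8 (k): row=1 col=0 char='t'
After 9 ($): row=1 col=12 char='t'
After 10 (l): row=1 col=12 char='t'
After 11 (l): row=1 col=12 char='t'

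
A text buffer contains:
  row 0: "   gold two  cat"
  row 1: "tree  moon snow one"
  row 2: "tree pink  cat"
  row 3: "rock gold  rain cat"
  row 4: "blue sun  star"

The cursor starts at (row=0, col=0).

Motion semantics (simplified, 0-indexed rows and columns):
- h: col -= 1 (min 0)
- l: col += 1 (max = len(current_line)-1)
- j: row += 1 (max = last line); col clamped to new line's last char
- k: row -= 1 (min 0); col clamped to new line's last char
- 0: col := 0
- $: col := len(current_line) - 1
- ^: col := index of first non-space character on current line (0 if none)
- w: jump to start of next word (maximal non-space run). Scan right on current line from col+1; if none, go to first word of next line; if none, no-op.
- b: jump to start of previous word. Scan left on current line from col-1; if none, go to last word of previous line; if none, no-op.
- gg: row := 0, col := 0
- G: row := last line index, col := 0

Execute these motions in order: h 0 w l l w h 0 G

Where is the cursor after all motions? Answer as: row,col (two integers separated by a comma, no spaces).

Answer: 4,0

Derivation:
After 1 (h): row=0 col=0 char='_'
After 2 (0): row=0 col=0 char='_'
After 3 (w): row=0 col=3 char='g'
After 4 (l): row=0 col=4 char='o'
After 5 (l): row=0 col=5 char='l'
After 6 (w): row=0 col=8 char='t'
After 7 (h): row=0 col=7 char='_'
After 8 (0): row=0 col=0 char='_'
After 9 (G): row=4 col=0 char='b'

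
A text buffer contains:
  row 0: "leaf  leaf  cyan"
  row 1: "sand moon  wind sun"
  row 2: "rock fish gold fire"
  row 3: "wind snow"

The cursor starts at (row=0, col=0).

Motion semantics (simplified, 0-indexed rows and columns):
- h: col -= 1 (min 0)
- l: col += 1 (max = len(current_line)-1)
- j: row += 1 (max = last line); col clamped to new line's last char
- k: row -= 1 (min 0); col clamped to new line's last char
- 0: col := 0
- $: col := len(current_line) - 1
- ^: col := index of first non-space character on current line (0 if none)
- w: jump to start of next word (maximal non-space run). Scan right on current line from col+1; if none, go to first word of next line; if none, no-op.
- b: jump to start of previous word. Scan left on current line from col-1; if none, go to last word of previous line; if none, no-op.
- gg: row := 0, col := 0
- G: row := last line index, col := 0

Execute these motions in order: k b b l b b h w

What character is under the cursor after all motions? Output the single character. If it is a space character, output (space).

Answer: l

Derivation:
After 1 (k): row=0 col=0 char='l'
After 2 (b): row=0 col=0 char='l'
After 3 (b): row=0 col=0 char='l'
After 4 (l): row=0 col=1 char='e'
After 5 (b): row=0 col=0 char='l'
After 6 (b): row=0 col=0 char='l'
After 7 (h): row=0 col=0 char='l'
After 8 (w): row=0 col=6 char='l'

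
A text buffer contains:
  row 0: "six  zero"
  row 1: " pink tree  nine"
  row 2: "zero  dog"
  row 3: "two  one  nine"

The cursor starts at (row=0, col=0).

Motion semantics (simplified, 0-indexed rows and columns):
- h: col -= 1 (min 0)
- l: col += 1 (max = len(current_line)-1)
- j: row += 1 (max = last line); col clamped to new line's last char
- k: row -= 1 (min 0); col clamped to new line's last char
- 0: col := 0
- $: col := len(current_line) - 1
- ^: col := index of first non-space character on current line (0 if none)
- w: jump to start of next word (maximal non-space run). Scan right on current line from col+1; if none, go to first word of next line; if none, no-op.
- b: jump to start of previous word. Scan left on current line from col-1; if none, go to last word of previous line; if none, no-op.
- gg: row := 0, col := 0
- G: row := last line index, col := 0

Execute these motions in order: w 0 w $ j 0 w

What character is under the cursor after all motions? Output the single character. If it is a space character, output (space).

After 1 (w): row=0 col=5 char='z'
After 2 (0): row=0 col=0 char='s'
After 3 (w): row=0 col=5 char='z'
After 4 ($): row=0 col=8 char='o'
After 5 (j): row=1 col=8 char='e'
After 6 (0): row=1 col=0 char='_'
After 7 (w): row=1 col=1 char='p'

Answer: p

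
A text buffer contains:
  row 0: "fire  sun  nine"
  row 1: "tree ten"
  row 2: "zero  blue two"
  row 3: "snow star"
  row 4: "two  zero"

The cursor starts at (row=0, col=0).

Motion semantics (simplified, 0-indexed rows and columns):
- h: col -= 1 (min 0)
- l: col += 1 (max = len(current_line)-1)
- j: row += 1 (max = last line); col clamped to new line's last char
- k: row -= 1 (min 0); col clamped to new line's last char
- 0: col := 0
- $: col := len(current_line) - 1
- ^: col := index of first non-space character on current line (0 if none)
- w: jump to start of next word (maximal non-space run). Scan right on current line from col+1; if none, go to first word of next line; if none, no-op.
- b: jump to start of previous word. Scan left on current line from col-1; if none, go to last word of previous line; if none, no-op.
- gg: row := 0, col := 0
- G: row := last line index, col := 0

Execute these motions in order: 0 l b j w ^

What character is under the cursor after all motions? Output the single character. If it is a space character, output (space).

Answer: t

Derivation:
After 1 (0): row=0 col=0 char='f'
After 2 (l): row=0 col=1 char='i'
After 3 (b): row=0 col=0 char='f'
After 4 (j): row=1 col=0 char='t'
After 5 (w): row=1 col=5 char='t'
After 6 (^): row=1 col=0 char='t'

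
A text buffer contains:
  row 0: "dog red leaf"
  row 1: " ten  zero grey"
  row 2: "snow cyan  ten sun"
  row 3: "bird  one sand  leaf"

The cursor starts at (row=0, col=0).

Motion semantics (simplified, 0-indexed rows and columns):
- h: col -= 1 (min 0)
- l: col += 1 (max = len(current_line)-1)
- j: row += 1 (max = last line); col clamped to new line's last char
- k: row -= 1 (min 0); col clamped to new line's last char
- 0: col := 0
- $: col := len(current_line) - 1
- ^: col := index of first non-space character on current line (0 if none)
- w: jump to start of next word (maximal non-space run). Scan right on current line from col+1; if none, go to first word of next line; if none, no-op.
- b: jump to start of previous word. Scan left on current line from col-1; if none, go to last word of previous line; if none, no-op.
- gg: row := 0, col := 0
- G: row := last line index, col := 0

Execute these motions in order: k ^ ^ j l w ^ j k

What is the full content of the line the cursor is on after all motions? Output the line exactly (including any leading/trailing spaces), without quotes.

After 1 (k): row=0 col=0 char='d'
After 2 (^): row=0 col=0 char='d'
After 3 (^): row=0 col=0 char='d'
After 4 (j): row=1 col=0 char='_'
After 5 (l): row=1 col=1 char='t'
After 6 (w): row=1 col=6 char='z'
After 7 (^): row=1 col=1 char='t'
After 8 (j): row=2 col=1 char='n'
After 9 (k): row=1 col=1 char='t'

Answer:  ten  zero grey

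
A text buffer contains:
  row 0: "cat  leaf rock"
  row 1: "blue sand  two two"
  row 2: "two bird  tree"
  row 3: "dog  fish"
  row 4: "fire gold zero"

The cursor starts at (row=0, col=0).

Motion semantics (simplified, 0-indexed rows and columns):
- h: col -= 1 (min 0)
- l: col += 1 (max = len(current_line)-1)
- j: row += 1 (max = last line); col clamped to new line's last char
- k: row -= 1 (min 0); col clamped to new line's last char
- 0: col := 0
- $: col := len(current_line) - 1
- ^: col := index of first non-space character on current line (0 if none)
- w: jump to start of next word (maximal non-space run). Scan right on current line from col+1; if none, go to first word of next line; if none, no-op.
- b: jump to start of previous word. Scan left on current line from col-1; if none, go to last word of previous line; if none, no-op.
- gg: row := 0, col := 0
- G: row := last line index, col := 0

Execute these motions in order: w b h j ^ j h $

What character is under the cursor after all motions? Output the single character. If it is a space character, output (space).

Answer: e

Derivation:
After 1 (w): row=0 col=5 char='l'
After 2 (b): row=0 col=0 char='c'
After 3 (h): row=0 col=0 char='c'
After 4 (j): row=1 col=0 char='b'
After 5 (^): row=1 col=0 char='b'
After 6 (j): row=2 col=0 char='t'
After 7 (h): row=2 col=0 char='t'
After 8 ($): row=2 col=13 char='e'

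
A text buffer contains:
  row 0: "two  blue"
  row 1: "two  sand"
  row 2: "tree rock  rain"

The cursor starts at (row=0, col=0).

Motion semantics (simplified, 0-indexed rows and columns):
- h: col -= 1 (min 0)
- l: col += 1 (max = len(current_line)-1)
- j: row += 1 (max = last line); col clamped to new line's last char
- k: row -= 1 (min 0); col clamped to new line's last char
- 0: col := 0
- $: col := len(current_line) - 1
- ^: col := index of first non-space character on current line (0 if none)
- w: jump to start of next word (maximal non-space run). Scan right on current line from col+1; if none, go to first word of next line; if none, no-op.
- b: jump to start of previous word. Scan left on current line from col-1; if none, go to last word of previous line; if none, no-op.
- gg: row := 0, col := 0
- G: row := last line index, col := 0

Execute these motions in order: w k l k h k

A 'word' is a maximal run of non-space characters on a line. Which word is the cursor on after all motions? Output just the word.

After 1 (w): row=0 col=5 char='b'
After 2 (k): row=0 col=5 char='b'
After 3 (l): row=0 col=6 char='l'
After 4 (k): row=0 col=6 char='l'
After 5 (h): row=0 col=5 char='b'
After 6 (k): row=0 col=5 char='b'

Answer: blue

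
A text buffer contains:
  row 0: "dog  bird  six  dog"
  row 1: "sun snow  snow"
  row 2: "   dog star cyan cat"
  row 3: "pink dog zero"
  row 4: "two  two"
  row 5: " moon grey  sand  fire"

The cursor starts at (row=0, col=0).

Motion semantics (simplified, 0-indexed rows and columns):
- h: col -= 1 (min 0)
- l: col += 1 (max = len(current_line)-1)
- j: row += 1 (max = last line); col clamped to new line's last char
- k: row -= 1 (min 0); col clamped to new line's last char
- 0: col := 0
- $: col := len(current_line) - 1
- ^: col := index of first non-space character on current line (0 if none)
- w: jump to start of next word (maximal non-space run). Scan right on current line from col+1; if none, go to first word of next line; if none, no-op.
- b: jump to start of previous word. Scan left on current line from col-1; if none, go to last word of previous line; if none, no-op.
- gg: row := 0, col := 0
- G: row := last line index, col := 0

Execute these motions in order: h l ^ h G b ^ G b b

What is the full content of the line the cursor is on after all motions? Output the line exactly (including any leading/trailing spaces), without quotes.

Answer: two  two

Derivation:
After 1 (h): row=0 col=0 char='d'
After 2 (l): row=0 col=1 char='o'
After 3 (^): row=0 col=0 char='d'
After 4 (h): row=0 col=0 char='d'
After 5 (G): row=5 col=0 char='_'
After 6 (b): row=4 col=5 char='t'
After 7 (^): row=4 col=0 char='t'
After 8 (G): row=5 col=0 char='_'
After 9 (b): row=4 col=5 char='t'
After 10 (b): row=4 col=0 char='t'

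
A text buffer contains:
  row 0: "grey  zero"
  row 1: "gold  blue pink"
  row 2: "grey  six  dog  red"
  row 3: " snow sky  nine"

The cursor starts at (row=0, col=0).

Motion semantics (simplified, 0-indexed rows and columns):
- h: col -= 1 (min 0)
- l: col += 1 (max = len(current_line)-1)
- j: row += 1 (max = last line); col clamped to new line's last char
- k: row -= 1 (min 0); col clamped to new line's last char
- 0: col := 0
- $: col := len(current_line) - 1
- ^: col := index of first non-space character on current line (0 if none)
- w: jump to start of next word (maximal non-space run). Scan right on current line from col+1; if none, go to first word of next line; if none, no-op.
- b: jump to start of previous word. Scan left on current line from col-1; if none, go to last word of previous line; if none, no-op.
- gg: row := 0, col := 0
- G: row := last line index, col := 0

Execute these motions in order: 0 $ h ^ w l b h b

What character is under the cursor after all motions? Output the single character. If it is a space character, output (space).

After 1 (0): row=0 col=0 char='g'
After 2 ($): row=0 col=9 char='o'
After 3 (h): row=0 col=8 char='r'
After 4 (^): row=0 col=0 char='g'
After 5 (w): row=0 col=6 char='z'
After 6 (l): row=0 col=7 char='e'
After 7 (b): row=0 col=6 char='z'
After 8 (h): row=0 col=5 char='_'
After 9 (b): row=0 col=0 char='g'

Answer: g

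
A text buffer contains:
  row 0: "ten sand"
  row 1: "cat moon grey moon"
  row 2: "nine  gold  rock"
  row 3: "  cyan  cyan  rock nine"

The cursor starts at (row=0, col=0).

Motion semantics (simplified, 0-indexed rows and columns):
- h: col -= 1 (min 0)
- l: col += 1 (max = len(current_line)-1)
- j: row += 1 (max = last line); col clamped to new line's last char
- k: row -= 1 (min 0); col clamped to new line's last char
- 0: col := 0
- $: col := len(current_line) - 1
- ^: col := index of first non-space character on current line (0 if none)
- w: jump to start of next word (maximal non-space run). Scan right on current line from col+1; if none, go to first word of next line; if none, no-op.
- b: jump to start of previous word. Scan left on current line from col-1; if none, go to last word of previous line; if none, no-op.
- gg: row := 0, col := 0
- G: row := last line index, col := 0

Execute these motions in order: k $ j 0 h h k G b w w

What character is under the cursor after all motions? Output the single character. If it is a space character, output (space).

After 1 (k): row=0 col=0 char='t'
After 2 ($): row=0 col=7 char='d'
After 3 (j): row=1 col=7 char='n'
After 4 (0): row=1 col=0 char='c'
After 5 (h): row=1 col=0 char='c'
After 6 (h): row=1 col=0 char='c'
After 7 (k): row=0 col=0 char='t'
After 8 (G): row=3 col=0 char='_'
After 9 (b): row=2 col=12 char='r'
After 10 (w): row=3 col=2 char='c'
After 11 (w): row=3 col=8 char='c'

Answer: c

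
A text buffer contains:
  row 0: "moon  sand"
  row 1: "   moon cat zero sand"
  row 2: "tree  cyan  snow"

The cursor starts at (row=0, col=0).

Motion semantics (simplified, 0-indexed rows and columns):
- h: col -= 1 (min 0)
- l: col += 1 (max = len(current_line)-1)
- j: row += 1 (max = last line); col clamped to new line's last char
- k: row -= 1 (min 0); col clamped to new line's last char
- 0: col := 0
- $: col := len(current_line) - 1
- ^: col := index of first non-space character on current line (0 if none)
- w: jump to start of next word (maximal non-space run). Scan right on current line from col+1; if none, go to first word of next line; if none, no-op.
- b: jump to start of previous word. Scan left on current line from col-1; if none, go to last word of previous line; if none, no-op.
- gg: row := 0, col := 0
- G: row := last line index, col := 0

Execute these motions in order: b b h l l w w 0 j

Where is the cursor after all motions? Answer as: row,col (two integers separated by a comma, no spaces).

Answer: 2,0

Derivation:
After 1 (b): row=0 col=0 char='m'
After 2 (b): row=0 col=0 char='m'
After 3 (h): row=0 col=0 char='m'
After 4 (l): row=0 col=1 char='o'
After 5 (l): row=0 col=2 char='o'
After 6 (w): row=0 col=6 char='s'
After 7 (w): row=1 col=3 char='m'
After 8 (0): row=1 col=0 char='_'
After 9 (j): row=2 col=0 char='t'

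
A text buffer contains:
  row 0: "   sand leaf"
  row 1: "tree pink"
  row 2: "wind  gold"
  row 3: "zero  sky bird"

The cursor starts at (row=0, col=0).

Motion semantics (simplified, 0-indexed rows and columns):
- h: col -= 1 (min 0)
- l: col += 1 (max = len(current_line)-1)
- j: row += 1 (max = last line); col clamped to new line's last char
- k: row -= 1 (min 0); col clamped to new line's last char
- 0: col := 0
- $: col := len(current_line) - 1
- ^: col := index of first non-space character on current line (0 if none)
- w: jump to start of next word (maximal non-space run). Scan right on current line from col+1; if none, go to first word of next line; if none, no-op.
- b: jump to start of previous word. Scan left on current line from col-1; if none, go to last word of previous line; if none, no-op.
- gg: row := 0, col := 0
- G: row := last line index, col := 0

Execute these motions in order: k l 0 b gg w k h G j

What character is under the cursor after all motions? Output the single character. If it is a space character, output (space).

Answer: z

Derivation:
After 1 (k): row=0 col=0 char='_'
After 2 (l): row=0 col=1 char='_'
After 3 (0): row=0 col=0 char='_'
After 4 (b): row=0 col=0 char='_'
After 5 (gg): row=0 col=0 char='_'
After 6 (w): row=0 col=3 char='s'
After 7 (k): row=0 col=3 char='s'
After 8 (h): row=0 col=2 char='_'
After 9 (G): row=3 col=0 char='z'
After 10 (j): row=3 col=0 char='z'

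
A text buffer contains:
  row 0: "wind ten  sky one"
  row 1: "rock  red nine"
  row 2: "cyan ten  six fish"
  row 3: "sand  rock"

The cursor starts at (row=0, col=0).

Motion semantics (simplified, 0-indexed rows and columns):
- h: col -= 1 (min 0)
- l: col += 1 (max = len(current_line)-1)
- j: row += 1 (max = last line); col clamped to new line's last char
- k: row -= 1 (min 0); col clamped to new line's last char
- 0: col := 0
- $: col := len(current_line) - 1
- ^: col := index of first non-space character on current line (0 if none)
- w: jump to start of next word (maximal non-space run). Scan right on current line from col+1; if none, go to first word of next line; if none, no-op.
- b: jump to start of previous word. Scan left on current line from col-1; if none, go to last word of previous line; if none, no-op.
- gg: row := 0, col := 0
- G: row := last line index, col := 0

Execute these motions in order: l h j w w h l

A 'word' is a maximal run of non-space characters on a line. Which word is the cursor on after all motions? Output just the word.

Answer: nine

Derivation:
After 1 (l): row=0 col=1 char='i'
After 2 (h): row=0 col=0 char='w'
After 3 (j): row=1 col=0 char='r'
After 4 (w): row=1 col=6 char='r'
After 5 (w): row=1 col=10 char='n'
After 6 (h): row=1 col=9 char='_'
After 7 (l): row=1 col=10 char='n'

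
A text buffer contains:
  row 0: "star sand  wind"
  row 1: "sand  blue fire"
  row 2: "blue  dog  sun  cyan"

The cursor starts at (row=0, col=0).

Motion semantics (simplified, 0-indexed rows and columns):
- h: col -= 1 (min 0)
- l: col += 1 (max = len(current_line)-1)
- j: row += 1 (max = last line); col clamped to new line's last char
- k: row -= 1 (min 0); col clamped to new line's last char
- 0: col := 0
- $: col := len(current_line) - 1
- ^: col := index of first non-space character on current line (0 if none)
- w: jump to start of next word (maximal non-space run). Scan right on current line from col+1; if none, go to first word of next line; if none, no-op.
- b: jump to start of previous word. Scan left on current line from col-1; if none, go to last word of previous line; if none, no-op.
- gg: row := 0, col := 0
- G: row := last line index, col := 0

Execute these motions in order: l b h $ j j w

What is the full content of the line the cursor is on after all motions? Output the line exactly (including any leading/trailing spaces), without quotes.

After 1 (l): row=0 col=1 char='t'
After 2 (b): row=0 col=0 char='s'
After 3 (h): row=0 col=0 char='s'
After 4 ($): row=0 col=14 char='d'
After 5 (j): row=1 col=14 char='e'
After 6 (j): row=2 col=14 char='_'
After 7 (w): row=2 col=16 char='c'

Answer: blue  dog  sun  cyan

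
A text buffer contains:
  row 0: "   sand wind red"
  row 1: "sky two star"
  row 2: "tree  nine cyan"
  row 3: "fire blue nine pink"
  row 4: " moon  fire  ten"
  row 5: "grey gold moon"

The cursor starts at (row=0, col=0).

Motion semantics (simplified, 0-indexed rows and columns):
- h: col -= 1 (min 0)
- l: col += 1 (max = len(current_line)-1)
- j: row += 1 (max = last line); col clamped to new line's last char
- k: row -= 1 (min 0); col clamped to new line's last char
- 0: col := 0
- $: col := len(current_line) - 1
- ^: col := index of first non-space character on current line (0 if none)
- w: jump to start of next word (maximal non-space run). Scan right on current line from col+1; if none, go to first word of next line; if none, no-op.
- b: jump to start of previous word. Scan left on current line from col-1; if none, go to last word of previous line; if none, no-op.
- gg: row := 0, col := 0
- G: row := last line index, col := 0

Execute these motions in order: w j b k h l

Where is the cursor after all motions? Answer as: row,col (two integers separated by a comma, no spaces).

After 1 (w): row=0 col=3 char='s'
After 2 (j): row=1 col=3 char='_'
After 3 (b): row=1 col=0 char='s'
After 4 (k): row=0 col=0 char='_'
After 5 (h): row=0 col=0 char='_'
After 6 (l): row=0 col=1 char='_'

Answer: 0,1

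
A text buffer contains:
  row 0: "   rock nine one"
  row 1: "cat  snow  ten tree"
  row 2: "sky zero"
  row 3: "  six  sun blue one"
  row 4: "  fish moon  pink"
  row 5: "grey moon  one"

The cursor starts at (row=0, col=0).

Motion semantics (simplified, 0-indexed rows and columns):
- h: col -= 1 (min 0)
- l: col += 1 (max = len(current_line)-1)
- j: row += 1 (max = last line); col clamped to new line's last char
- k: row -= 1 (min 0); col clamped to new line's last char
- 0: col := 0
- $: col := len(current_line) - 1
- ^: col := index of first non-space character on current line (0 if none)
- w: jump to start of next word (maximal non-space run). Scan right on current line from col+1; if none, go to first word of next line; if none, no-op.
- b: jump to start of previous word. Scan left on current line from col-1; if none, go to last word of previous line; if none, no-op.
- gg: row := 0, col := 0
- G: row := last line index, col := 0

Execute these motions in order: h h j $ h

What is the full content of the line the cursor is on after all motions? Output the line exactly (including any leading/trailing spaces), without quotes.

After 1 (h): row=0 col=0 char='_'
After 2 (h): row=0 col=0 char='_'
After 3 (j): row=1 col=0 char='c'
After 4 ($): row=1 col=18 char='e'
After 5 (h): row=1 col=17 char='e'

Answer: cat  snow  ten tree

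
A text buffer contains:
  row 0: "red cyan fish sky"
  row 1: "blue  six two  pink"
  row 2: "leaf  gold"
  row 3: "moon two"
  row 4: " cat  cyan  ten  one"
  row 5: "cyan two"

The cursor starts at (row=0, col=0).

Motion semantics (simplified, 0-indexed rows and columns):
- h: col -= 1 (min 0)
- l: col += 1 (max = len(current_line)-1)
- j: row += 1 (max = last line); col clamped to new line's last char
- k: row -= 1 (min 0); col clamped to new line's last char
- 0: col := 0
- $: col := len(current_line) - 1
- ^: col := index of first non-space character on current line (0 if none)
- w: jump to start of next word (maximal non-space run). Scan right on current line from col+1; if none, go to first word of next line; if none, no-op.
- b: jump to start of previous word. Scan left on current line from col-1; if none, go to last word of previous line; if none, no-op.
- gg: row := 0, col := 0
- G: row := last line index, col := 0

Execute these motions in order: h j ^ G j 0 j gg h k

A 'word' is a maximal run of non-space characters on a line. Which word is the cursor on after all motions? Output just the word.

After 1 (h): row=0 col=0 char='r'
After 2 (j): row=1 col=0 char='b'
After 3 (^): row=1 col=0 char='b'
After 4 (G): row=5 col=0 char='c'
After 5 (j): row=5 col=0 char='c'
After 6 (0): row=5 col=0 char='c'
After 7 (j): row=5 col=0 char='c'
After 8 (gg): row=0 col=0 char='r'
After 9 (h): row=0 col=0 char='r'
After 10 (k): row=0 col=0 char='r'

Answer: red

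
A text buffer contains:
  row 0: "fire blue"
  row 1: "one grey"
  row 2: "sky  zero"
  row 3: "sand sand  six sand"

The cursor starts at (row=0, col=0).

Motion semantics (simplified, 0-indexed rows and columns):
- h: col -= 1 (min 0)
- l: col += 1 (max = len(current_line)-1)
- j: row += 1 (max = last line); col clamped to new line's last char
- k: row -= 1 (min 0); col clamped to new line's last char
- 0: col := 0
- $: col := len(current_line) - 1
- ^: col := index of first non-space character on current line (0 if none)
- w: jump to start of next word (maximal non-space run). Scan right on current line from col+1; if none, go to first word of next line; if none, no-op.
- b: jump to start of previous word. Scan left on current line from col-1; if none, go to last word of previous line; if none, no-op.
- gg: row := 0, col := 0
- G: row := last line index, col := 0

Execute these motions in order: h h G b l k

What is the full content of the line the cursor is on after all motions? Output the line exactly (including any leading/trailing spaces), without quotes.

After 1 (h): row=0 col=0 char='f'
After 2 (h): row=0 col=0 char='f'
After 3 (G): row=3 col=0 char='s'
After 4 (b): row=2 col=5 char='z'
After 5 (l): row=2 col=6 char='e'
After 6 (k): row=1 col=6 char='e'

Answer: one grey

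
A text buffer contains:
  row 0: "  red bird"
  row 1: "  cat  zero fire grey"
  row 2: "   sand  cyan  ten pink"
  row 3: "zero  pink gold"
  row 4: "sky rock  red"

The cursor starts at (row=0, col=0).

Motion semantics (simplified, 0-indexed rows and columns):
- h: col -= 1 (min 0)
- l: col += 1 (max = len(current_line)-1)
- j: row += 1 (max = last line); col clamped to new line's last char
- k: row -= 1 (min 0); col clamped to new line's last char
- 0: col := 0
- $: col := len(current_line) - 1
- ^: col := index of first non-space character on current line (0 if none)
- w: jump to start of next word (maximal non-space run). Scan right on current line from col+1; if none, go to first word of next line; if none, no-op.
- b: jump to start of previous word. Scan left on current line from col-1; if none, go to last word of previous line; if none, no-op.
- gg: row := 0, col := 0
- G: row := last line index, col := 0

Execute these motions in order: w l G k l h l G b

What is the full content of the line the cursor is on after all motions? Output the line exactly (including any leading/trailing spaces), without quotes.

After 1 (w): row=0 col=2 char='r'
After 2 (l): row=0 col=3 char='e'
After 3 (G): row=4 col=0 char='s'
After 4 (k): row=3 col=0 char='z'
After 5 (l): row=3 col=1 char='e'
After 6 (h): row=3 col=0 char='z'
After 7 (l): row=3 col=1 char='e'
After 8 (G): row=4 col=0 char='s'
After 9 (b): row=3 col=11 char='g'

Answer: zero  pink gold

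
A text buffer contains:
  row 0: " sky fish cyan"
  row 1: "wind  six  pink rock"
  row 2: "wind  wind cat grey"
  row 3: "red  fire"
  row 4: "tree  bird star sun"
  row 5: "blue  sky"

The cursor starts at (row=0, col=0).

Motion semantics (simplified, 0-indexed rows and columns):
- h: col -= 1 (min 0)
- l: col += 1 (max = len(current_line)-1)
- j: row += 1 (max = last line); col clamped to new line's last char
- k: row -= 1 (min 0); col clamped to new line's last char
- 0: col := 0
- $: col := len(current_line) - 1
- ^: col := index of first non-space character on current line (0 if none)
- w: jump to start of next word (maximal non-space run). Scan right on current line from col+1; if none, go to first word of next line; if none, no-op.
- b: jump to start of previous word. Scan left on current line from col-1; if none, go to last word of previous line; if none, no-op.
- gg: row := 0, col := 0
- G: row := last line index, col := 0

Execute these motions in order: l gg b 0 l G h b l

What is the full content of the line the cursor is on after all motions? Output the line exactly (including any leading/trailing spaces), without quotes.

After 1 (l): row=0 col=1 char='s'
After 2 (gg): row=0 col=0 char='_'
After 3 (b): row=0 col=0 char='_'
After 4 (0): row=0 col=0 char='_'
After 5 (l): row=0 col=1 char='s'
After 6 (G): row=5 col=0 char='b'
After 7 (h): row=5 col=0 char='b'
After 8 (b): row=4 col=16 char='s'
After 9 (l): row=4 col=17 char='u'

Answer: tree  bird star sun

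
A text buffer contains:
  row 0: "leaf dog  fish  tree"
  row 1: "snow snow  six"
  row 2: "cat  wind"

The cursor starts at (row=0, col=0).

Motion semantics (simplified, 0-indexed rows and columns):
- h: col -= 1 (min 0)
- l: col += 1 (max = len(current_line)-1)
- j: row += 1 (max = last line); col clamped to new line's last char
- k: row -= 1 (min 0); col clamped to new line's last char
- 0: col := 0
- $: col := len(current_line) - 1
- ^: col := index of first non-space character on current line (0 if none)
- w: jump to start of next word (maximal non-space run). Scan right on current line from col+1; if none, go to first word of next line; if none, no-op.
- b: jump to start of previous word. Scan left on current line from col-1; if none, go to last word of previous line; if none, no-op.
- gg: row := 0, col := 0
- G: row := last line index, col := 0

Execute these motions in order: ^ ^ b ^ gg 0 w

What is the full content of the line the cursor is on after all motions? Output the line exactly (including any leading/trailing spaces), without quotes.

Answer: leaf dog  fish  tree

Derivation:
After 1 (^): row=0 col=0 char='l'
After 2 (^): row=0 col=0 char='l'
After 3 (b): row=0 col=0 char='l'
After 4 (^): row=0 col=0 char='l'
After 5 (gg): row=0 col=0 char='l'
After 6 (0): row=0 col=0 char='l'
After 7 (w): row=0 col=5 char='d'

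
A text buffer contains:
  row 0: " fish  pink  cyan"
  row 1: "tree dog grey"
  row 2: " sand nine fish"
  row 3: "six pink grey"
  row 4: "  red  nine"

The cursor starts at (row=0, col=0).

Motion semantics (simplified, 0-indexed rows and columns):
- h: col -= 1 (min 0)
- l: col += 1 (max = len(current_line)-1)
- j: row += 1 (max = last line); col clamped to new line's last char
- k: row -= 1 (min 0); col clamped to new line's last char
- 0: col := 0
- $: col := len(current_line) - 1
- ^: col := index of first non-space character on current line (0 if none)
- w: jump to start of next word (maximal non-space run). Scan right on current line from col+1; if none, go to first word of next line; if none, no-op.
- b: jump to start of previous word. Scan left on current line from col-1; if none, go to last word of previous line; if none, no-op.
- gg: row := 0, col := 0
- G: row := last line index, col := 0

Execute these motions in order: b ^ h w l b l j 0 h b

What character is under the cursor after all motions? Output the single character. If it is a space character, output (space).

After 1 (b): row=0 col=0 char='_'
After 2 (^): row=0 col=1 char='f'
After 3 (h): row=0 col=0 char='_'
After 4 (w): row=0 col=1 char='f'
After 5 (l): row=0 col=2 char='i'
After 6 (b): row=0 col=1 char='f'
After 7 (l): row=0 col=2 char='i'
After 8 (j): row=1 col=2 char='e'
After 9 (0): row=1 col=0 char='t'
After 10 (h): row=1 col=0 char='t'
After 11 (b): row=0 col=13 char='c'

Answer: c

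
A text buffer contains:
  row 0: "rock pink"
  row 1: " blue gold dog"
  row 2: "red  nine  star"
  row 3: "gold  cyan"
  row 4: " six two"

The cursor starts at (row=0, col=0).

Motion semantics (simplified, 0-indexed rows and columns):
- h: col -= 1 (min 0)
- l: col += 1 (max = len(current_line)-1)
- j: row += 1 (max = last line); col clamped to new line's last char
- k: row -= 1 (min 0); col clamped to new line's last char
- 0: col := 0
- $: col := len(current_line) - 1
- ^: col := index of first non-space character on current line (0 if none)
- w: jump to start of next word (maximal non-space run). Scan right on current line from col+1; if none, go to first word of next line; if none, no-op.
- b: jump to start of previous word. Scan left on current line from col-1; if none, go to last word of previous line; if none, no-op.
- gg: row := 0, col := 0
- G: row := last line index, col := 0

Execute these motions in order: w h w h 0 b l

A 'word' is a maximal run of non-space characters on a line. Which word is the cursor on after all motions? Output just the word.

Answer: rock

Derivation:
After 1 (w): row=0 col=5 char='p'
After 2 (h): row=0 col=4 char='_'
After 3 (w): row=0 col=5 char='p'
After 4 (h): row=0 col=4 char='_'
After 5 (0): row=0 col=0 char='r'
After 6 (b): row=0 col=0 char='r'
After 7 (l): row=0 col=1 char='o'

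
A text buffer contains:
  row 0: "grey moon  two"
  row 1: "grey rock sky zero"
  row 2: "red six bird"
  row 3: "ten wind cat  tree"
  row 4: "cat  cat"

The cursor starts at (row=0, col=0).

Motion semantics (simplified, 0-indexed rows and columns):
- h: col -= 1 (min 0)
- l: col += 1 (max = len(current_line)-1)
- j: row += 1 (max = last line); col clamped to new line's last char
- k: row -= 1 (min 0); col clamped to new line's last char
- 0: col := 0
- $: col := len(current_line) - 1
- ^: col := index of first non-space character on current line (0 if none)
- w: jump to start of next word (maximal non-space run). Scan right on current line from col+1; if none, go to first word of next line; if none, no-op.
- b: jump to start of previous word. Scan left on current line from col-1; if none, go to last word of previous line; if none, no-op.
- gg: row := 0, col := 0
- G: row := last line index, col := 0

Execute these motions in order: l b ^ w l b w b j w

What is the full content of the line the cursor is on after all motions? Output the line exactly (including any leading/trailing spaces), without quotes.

After 1 (l): row=0 col=1 char='r'
After 2 (b): row=0 col=0 char='g'
After 3 (^): row=0 col=0 char='g'
After 4 (w): row=0 col=5 char='m'
After 5 (l): row=0 col=6 char='o'
After 6 (b): row=0 col=5 char='m'
After 7 (w): row=0 col=11 char='t'
After 8 (b): row=0 col=5 char='m'
After 9 (j): row=1 col=5 char='r'
After 10 (w): row=1 col=10 char='s'

Answer: grey rock sky zero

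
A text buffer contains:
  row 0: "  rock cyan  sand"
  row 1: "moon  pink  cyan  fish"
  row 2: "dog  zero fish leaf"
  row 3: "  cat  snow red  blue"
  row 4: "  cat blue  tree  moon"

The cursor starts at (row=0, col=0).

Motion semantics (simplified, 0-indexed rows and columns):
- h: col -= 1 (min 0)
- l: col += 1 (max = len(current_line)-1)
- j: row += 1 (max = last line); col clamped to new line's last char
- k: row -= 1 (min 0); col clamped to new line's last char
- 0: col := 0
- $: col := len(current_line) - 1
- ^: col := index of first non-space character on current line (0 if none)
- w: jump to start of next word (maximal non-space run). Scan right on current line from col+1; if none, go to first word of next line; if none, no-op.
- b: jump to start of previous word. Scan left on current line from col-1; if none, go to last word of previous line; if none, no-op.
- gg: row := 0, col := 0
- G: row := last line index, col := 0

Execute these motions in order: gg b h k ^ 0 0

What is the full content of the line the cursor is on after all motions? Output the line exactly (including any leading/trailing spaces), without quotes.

Answer:   rock cyan  sand

Derivation:
After 1 (gg): row=0 col=0 char='_'
After 2 (b): row=0 col=0 char='_'
After 3 (h): row=0 col=0 char='_'
After 4 (k): row=0 col=0 char='_'
After 5 (^): row=0 col=2 char='r'
After 6 (0): row=0 col=0 char='_'
After 7 (0): row=0 col=0 char='_'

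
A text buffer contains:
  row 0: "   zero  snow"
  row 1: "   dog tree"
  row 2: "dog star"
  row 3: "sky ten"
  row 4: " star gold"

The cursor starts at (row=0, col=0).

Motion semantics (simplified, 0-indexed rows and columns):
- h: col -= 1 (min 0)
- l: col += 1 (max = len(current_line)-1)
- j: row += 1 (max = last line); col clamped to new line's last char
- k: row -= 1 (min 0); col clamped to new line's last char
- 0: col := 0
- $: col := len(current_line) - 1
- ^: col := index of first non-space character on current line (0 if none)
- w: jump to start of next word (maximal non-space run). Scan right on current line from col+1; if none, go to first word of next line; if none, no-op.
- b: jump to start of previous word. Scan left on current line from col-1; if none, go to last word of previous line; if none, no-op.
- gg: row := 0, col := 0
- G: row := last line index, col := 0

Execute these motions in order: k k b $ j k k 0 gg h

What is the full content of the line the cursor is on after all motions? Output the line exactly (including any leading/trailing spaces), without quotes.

After 1 (k): row=0 col=0 char='_'
After 2 (k): row=0 col=0 char='_'
After 3 (b): row=0 col=0 char='_'
After 4 ($): row=0 col=12 char='w'
After 5 (j): row=1 col=10 char='e'
After 6 (k): row=0 col=10 char='n'
After 7 (k): row=0 col=10 char='n'
After 8 (0): row=0 col=0 char='_'
After 9 (gg): row=0 col=0 char='_'
After 10 (h): row=0 col=0 char='_'

Answer:    zero  snow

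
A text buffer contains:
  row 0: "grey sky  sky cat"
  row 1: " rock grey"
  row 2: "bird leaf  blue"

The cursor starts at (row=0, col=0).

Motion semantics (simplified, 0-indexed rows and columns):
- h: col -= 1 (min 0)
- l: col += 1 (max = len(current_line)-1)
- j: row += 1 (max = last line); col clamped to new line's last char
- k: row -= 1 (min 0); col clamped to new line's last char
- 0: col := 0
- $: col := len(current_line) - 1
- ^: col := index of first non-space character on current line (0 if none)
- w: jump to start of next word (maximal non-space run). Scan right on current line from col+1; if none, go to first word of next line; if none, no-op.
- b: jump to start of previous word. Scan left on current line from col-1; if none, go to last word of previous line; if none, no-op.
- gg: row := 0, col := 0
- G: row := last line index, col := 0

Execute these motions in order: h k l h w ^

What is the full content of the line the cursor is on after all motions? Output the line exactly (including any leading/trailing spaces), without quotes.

After 1 (h): row=0 col=0 char='g'
After 2 (k): row=0 col=0 char='g'
After 3 (l): row=0 col=1 char='r'
After 4 (h): row=0 col=0 char='g'
After 5 (w): row=0 col=5 char='s'
After 6 (^): row=0 col=0 char='g'

Answer: grey sky  sky cat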